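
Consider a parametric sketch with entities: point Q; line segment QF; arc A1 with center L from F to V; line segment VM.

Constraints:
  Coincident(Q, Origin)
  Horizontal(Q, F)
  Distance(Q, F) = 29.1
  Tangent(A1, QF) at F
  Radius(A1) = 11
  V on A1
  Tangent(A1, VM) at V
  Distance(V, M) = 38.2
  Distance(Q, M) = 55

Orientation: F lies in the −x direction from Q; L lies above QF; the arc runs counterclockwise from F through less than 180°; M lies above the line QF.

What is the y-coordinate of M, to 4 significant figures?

50.20

Q is at the origin; QF is horizontal with |QF| = 29.1 and F on the −x side, so F = (-29.10, 0.000). The tangent condition forces LF to be normal to QF, so L = F + (0, 11) = (-29.10, 11.00). Since LV ⟂ VM (tangency), |LM| = √(11.0² + 38.2²) = 39.75 regardless of where V sits on A1. So M lies on both circle(Q, 55.0) and circle(L, 39.75); the above-QF intersection is M = (-22.48, 50.20). V is the foot of the tangent from M: V = (-18.17, 12.24).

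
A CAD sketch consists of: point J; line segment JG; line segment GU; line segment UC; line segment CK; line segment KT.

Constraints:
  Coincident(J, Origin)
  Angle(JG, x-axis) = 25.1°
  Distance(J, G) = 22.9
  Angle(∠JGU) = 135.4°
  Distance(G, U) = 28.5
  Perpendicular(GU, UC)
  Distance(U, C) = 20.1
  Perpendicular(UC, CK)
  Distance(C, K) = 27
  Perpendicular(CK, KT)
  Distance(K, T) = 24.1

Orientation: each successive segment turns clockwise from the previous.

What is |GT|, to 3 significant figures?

4.27

J is at the origin; JG runs at 25.1° with length 22.9, so G = (20.7, 9.71). ∠JGU = 135.4° gives GU at -19.5° from the x-axis; with |GU| = 28.5, U = (47.6, 0.201). GU is perpendicular to UC, so UC runs at -110°; with |UC| = 20.1, C = (40.9, -18.7). UC is perpendicular to CK, so CK runs at 160°; with |CK| = 27.0, K = (15.4, -9.73). CK ⟂ KT, so KT runs at 70.5°; with |KT| = 24.1, T = (23.5, 13.0). Then |GT| = |T − G| = 4.27.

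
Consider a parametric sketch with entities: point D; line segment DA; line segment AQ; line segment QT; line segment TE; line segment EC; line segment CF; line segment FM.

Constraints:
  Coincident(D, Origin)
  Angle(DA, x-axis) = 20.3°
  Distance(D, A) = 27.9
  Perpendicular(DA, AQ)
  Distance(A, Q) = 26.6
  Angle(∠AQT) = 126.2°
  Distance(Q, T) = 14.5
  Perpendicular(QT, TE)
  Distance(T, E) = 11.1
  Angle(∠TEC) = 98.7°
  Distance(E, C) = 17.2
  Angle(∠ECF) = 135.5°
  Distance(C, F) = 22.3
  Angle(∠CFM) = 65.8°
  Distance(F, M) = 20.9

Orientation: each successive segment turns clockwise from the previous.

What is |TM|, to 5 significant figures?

19.609

D is at the origin; DA runs at 20.3° with length 27.9, so A = (26.167, 9.6795). DA is perpendicular to AQ, so AQ runs at -69.700°; with |AQ| = 26.6, Q = (35.396, -15.268). ∠AQT = 126.2° gives QT at -123.50° from the x-axis; with |QT| = 14.5, T = (27.393, -27.360). QT is perpendicular to TE, so TE runs at 146.50°; with |TE| = 11.1, E = (18.136, -21.233). ∠TEC = 98.7° gives EC at 65.200° from the x-axis; with |EC| = 17.2, C = (25.351, -5.6194). ∠ECF = 135.5° gives CF at 20.700° from the x-axis; with |CF| = 22.3, F = (46.211, 2.2631). ∠CFM = 65.8° gives FM at -93.500° from the x-axis; with |FM| = 20.9, M = (44.935, -18.598). Then |TM| = |M − T| = 19.609.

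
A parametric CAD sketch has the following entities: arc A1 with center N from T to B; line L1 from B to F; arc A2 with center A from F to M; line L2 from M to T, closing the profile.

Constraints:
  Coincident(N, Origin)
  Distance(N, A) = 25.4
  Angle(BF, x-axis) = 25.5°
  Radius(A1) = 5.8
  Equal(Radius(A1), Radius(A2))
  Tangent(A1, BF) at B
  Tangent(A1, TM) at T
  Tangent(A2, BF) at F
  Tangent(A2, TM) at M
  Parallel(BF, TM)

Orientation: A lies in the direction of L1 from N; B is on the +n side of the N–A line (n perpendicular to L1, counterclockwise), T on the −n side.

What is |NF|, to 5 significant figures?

26.054

Tangency of A1 to both parallel lines with radius 5.8 puts B and T at N ± 5.8·n: B = (-2.4970, 5.2350), T = (2.4970, -5.2350). Equal radii place F and M the same way about A: F = A + 5.8·n = (20.429, 16.170), M = A − 5.8·n = (25.423, 5.7000). Then |NF| = |F − N| = 26.054.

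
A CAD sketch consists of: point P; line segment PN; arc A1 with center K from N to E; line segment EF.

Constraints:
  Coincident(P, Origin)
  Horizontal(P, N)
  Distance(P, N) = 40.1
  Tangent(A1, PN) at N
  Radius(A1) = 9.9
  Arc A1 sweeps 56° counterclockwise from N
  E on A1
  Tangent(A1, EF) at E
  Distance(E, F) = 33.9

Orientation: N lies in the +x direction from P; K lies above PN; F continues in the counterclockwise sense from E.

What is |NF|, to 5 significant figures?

42.333

P is at the origin; P and N share the same y with |PN| = 40.1 and N on the +x side, so N = (40.100, 0.0000). Tangency of A1 to PN means the radius KN is perpendicular to PN, so K = N + (0, 9.9) = (40.100, 9.9000). On A1, N sits at bearing -90° from K; a 56° counterclockwise sweep puts E at bearing -34°, so E = K + 9.9·(cos -34°, sin -34°) = (48.307, 4.3640). The tangent condition forces KE to be normal to EF, so EF runs along (−sin -34°, cos -34°); with |EF| = 33.9, F = (67.264, 32.468). Then |NF| = |F − N| = 42.333.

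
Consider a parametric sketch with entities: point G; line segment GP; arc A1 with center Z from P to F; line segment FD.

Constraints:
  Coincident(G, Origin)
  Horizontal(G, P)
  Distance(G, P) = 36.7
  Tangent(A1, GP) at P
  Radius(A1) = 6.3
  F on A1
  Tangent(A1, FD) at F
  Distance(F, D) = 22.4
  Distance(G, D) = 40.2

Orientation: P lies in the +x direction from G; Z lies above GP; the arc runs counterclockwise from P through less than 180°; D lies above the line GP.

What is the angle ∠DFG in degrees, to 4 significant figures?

67.61°

G is at the origin; GP is horizontal with |GP| = 36.7 and P on the +x side, so P = (36.70, 0.000). A1 meets GP tangentially, so ZP is at right angles to GP, so Z = P + (0, 6.3) = (36.70, 6.300). Since ZF ⟂ FD (tangency), |ZD| = √(6.3² + 22.4²) = 23.27 regardless of where F sits on A1. So D lies on both circle(G, 40.2) and circle(Z, 23.27); the above-GP intersection is D = (28.70, 28.15). F is the foot of the tangent from D: F = (41.81, 9.987).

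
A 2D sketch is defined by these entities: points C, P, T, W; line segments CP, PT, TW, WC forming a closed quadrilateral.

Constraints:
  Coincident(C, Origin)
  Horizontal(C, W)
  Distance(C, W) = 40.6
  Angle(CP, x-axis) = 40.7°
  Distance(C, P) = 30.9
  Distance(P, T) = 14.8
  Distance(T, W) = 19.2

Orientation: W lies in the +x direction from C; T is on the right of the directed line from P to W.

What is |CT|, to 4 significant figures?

22.82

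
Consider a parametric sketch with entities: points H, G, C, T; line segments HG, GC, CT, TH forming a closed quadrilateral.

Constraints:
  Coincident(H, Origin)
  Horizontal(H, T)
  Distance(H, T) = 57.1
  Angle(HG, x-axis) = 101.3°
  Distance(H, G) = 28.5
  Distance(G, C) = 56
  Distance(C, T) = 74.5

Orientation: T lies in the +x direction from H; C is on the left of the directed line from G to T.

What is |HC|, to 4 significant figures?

76.70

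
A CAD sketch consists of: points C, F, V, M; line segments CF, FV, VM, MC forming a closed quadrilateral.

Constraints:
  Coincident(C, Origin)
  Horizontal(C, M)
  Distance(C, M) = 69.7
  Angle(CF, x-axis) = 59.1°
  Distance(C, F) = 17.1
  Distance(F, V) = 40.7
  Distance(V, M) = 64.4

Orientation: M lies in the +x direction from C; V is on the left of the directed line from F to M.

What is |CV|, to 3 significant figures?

57.8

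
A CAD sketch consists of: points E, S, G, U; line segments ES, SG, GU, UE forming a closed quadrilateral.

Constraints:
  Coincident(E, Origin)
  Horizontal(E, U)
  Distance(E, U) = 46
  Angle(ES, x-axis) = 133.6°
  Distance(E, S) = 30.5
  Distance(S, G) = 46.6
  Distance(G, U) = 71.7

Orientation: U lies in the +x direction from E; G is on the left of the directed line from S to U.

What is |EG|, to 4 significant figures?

60.11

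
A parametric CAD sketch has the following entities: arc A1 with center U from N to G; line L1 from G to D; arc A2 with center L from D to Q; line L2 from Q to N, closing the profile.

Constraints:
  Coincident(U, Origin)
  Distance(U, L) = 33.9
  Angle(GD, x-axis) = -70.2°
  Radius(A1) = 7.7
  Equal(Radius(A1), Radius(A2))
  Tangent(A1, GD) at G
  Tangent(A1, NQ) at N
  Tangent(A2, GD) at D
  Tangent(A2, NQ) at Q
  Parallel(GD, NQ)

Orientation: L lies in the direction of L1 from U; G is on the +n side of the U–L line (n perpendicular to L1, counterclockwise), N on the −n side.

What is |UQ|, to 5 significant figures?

34.763

Tangency of A1 to both parallel lines with radius 7.7 puts G and N at U ± 7.7·n: G = (7.2448, 2.6083), N = (-7.2448, -2.6083). Equal radii place D and Q the same way about L: D = L + 7.7·n = (18.728, -29.288), Q = L − 7.7·n = (4.2384, -34.504). Then |UQ| = |Q − U| = 34.763.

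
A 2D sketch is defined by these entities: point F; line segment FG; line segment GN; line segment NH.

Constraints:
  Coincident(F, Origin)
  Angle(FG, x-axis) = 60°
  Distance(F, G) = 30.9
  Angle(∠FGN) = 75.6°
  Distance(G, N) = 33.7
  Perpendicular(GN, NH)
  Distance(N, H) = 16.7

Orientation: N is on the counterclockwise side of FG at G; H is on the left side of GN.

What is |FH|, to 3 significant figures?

29.2

∠FGN = 75.6°, so GN runs at 60.0° + (180° − 75.6°) = 164° from the x-axis; with |GN| = 33.7, N = G + 33.7·(cos 164°, sin 164°) = (-17.0, 35.8). GN ⟂ NH; with |NH| = 16.7 on the left of GN, H = N + 16.7·(-0.269, -0.963) = (-21.5, 19.7). Then |FH| = |H − F| = 29.2.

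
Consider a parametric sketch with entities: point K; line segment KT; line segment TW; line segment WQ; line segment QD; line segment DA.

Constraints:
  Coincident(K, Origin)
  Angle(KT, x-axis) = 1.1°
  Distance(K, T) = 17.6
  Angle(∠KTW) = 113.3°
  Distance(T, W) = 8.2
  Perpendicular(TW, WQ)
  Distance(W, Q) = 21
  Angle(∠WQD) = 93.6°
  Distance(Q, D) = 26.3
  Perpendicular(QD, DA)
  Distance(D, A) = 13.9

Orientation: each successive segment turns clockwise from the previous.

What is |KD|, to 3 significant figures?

12.8

K is at the origin; KT runs at 1.1° with length 17.6, so T = (17.6, 0.338). ∠KTW = 113.3° gives TW at -65.6° from the x-axis; with |TW| = 8.2, W = (21.0, -7.13). The perpendicularity gives WQ at right angles to TW, so WQ runs at -156°; with |WQ| = 21.0, Q = (1.86, -15.8). ∠WQD = 93.6° gives QD at 118° from the x-axis; with |QD| = 26.3, D = (-10.5, 7.42). Then |KD| = |D − K| = 12.8.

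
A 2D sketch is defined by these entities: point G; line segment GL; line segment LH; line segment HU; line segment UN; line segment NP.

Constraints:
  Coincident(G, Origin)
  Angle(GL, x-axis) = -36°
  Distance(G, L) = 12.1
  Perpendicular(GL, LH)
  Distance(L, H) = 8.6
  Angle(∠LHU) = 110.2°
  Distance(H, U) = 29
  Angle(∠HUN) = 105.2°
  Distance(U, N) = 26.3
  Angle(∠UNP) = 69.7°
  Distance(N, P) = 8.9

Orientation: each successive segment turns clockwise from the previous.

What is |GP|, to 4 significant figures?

22.36

∠HUN = 105.2° gives UN at 89.40° from the x-axis; with |UN| = 26.3, N = (-22.89, 20.12). ∠UNP = 69.7° gives NP at -20.90° from the x-axis; with |NP| = 8.9, P = (-14.58, 16.95). Then |GP| = |P − G| = 22.36.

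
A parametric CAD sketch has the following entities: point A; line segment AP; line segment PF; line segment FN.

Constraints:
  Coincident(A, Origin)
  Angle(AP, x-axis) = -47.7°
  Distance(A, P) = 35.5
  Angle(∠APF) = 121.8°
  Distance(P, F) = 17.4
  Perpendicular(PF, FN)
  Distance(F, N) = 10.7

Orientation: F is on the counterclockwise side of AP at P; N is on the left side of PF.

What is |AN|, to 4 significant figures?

41.02

∠APF = 121.8°, so PF runs at -47.7° + (180° − 121.8°) = 10.50° from the x-axis; with |PF| = 17.4, F = P + 17.4·(cos 10.50°, sin 10.50°) = (41.00, -23.09). The perpendicularity gives FN at right angles to PF; with |FN| = 10.7 on the left of PF, N = F + 10.7·(-0.1822, 0.9833) = (39.05, -12.57). Then |AN| = |N − A| = 41.02.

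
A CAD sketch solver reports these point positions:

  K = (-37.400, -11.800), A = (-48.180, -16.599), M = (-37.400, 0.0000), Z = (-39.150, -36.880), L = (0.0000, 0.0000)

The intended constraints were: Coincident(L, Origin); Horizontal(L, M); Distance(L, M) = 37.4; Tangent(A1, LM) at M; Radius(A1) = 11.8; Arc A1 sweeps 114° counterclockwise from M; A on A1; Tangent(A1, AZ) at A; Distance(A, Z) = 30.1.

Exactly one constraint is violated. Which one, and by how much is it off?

Distance(A, Z) = 30.1 — off by 7.90.

L = (0.00, 0.00) ✓; L.y = 0.00, M.y = 0.00 ✓; |LM| = 37.40 ✓; ∠(KM, ML) = 90.00° ✓; |KM| = 11.80 ✓; bearing(K→A) − bearing(K→M) = 114.0° ✓; |KA| = 11.80 ✓; ∠(KA, AZ) = 90.00° ✓; |AZ| = 22.20 ✗.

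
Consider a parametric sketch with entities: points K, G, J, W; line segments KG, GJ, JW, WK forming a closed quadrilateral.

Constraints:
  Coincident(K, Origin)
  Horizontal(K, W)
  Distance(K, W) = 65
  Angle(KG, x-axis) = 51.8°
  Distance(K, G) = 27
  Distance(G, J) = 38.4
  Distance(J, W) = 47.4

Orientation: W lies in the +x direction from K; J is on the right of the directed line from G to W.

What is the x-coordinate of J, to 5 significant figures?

20.741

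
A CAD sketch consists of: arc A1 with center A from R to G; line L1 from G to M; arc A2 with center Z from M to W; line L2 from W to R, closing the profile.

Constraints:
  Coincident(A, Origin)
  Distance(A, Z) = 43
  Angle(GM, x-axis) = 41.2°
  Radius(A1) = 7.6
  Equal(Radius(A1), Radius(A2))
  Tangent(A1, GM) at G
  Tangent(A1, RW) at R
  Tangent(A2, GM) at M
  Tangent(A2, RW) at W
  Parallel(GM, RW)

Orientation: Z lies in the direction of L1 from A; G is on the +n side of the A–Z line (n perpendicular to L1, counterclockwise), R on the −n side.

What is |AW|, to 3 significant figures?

43.7

Tangency of A1 to both parallel lines with radius 7.6 puts G and R at A ± 7.6·n: G = (-5.01, 5.72), R = (5.01, -5.72). Equal radii place M and W the same way about Z: M = Z + 7.6·n = (27.3, 34.0), W = Z − 7.6·n = (37.4, 22.6). Then |AW| = |W − A| = 43.7.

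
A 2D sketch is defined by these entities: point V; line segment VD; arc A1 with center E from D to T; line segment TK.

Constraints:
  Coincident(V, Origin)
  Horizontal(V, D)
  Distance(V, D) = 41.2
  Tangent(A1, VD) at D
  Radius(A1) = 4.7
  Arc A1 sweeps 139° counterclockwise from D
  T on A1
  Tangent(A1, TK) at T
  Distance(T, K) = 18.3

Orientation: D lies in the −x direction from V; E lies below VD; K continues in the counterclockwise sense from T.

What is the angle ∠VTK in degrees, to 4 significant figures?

51.55°

V is at the origin; V and D share the same y with |VD| = 41.2 and D on the −x side, so D = (-41.20, 0.000). The tangent condition forces ED to be normal to VD, so E = D + (0, -4.7) = (-41.20, -4.700). On A1, D sits at bearing 90° from E; a 139° counterclockwise sweep puts T at bearing 229°, so T = E + 4.7·(cos 229°, sin 229°) = (-44.28, -8.247). A1 meets TK tangentially, so ET is at right angles to TK, so TK runs along (−sin 229°, cos 229°); with |TK| = 18.3, K = (-30.47, -20.25). Then cos ∠VTK = TV·TK / (|TV||TK|), giving 51.55°.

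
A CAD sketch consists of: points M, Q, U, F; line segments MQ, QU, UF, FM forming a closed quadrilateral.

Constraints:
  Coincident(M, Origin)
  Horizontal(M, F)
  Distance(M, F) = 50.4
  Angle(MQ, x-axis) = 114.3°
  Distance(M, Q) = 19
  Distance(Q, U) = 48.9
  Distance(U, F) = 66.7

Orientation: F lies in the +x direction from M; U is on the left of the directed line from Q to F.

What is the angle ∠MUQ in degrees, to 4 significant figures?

15.01°

M is at the origin; MF is horizontal with |MF| = 50.4 and F in +x, so F = (50.4, 0). MQ runs at 114.3° with |MQ| = 19.0, so Q = (-7.819, 17.32). U is determined by |QU| = 48.9 and |UF| = 66.7 together: it lies at the intersection of circle(Q, 48.9) and circle(F, 66.7). With |QF| = 60.74, the foot of the radical line on QF is 13.43 from Q and the perpendicular offset is √(48.9² − 13.43²) = 47.02. Taking the left-of-QF solution: U = (18.46, 58.56).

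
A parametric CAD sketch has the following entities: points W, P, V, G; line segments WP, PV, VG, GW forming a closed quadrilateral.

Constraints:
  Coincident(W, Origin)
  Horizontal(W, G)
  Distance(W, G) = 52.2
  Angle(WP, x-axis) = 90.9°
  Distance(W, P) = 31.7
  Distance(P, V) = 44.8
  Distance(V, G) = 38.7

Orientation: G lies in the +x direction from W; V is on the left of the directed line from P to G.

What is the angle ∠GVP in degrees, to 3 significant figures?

94.6°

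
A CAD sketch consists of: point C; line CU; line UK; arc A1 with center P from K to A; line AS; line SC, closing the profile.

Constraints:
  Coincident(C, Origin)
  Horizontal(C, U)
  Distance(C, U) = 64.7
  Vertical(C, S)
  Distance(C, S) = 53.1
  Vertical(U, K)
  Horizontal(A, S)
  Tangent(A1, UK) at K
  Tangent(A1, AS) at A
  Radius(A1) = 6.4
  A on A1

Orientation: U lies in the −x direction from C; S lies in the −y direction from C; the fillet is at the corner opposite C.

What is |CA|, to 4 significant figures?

78.86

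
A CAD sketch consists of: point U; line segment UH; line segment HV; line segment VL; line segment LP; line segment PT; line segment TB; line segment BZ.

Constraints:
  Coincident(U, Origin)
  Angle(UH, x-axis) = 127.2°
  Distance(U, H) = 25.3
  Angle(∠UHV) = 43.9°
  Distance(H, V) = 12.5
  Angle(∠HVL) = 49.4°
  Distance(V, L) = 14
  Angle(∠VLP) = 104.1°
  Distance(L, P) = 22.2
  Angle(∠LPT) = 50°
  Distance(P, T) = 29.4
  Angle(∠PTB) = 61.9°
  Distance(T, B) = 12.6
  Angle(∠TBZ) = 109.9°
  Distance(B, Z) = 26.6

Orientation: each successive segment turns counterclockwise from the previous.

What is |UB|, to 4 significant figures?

18.22

∠LPT = 50.0° gives PT at -120.2° from the x-axis; with |PT| = 29.4, T = (-27.44, 11.02). ∠PTB = 61.9° gives TB at -2.100° from the x-axis; with |TB| = 12.6, B = (-14.85, 10.56). Then |UB| = |B − U| = 18.22.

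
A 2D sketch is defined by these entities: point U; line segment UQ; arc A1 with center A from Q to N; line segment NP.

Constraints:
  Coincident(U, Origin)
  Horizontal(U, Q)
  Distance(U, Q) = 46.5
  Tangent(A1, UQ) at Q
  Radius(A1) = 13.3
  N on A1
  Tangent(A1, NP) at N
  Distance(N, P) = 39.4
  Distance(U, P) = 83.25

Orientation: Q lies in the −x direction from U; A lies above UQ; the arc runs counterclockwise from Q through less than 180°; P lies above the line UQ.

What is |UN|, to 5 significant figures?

44.185

Checks: |AN| = 13.30 ✓; ∠(AN, NP) = 90.00° ✓; |NP| = 39.40 ✓; |UP| = 83.25 ✓.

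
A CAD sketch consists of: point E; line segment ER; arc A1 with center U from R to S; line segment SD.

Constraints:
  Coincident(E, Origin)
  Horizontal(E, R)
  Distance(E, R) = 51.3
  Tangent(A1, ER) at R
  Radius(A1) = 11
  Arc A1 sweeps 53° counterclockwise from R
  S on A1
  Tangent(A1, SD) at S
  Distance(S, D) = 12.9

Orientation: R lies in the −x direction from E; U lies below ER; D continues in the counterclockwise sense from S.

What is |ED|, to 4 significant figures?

69.42

E is at the origin; ER is horizontal with |ER| = 51.3 and R on the −x side, so R = (-51.30, 0.000). The tangent condition forces UR to be normal to ER, so U = R + (0, -11) = (-51.30, -11.00). On A1, R sits at bearing 90° from U; a 53° counterclockwise sweep puts S at bearing 143°, so S = U + 11.0·(cos 143°, sin 143°) = (-60.08, -4.380). Tangency of A1 to SD means the radius US is perpendicular to SD, so SD runs along (−sin 143°, cos 143°); with |SD| = 12.9, D = (-67.85, -14.68). Then |ED| = |D − E| = 69.42.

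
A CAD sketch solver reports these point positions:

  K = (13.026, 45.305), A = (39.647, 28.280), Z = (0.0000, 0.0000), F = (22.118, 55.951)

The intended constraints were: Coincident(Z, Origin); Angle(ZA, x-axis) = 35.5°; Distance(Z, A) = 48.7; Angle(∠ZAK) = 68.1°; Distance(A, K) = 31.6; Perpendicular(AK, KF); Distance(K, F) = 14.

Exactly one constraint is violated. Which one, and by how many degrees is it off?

Perpendicular(AK, KF) — off by 7.90°.

Z = (0.00, 0.00) ✓; ZA at 35.50° ✓; |ZA| = 48.70 ✓; ∠ZAK = 68.10° ✓; |AK| = 31.60 ✓; ∠(AK, KF) = 97.90° ✗; |KF| = 14.00 ✓.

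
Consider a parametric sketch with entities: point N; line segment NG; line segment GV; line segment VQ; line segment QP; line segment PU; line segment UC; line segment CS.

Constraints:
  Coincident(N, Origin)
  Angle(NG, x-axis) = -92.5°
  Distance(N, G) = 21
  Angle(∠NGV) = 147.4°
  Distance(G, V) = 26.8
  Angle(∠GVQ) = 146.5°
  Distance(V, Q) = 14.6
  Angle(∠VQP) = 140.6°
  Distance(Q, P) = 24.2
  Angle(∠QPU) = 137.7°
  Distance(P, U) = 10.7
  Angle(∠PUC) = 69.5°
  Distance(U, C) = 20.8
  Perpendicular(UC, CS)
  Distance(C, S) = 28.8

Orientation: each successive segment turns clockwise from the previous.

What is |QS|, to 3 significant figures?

8.92

N is at the origin; NG runs at -92.5° with length 21.0, so G = (-0.916, -21.0). ∠NGV = 147.4° gives GV at -125° from the x-axis; with |GV| = 26.8, V = (-16.3, -42.9). ∠GVQ = 146.5° gives VQ at -159° from the x-axis; with |VQ| = 14.6, Q = (-29.9, -48.2). ∠VQP = 140.6° gives QP at 162° from the x-axis; with |QP| = 24.2, P = (-52.9, -40.8). ∠QPU = 137.7° gives PU at 120° from the x-axis; with |PU| = 10.7, U = (-58.2, -31.5). ∠PUC = 69.5° gives UC at 9.20° from the x-axis; with |UC| = 20.8, C = (-37.7, -28.1). UC is perpendicular to CS, so CS runs at -80.8°; with |CS| = 28.8, S = (-33.1, -56.6). Then |QS| = |S − Q| = 8.92.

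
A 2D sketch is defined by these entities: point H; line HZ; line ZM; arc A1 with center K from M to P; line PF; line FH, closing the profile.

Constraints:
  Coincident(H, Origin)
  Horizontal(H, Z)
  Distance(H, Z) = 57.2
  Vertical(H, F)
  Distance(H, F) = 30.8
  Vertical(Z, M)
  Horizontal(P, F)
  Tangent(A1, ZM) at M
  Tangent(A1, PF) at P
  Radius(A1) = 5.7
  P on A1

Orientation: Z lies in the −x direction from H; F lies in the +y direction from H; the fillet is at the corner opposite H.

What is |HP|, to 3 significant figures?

60.0

H is at the origin; HZ is horizontal with |HZ| = 57.2 and Z on the −x side, so Z = (-57.2, 0.00). H and F share the same x with |HF| = 30.8 and F on the +y side, so F = (0.00, 30.8). The virtual corner opposite H is at (-57.2, 30.8). Since A1 is tangent to ZM there, KM ⟂ ZM and tangency of A1 to PF means the radius KP is perpendicular to PF, with radius 5.7, so the center K sits 5.7 in from both sides at K = (-51.5, 25.1). That places the tangent points at M = (-57.2, 25.1) on ZM and P = (-51.5, 30.8) on PF. Then |HP| = |P − H| = 60.0.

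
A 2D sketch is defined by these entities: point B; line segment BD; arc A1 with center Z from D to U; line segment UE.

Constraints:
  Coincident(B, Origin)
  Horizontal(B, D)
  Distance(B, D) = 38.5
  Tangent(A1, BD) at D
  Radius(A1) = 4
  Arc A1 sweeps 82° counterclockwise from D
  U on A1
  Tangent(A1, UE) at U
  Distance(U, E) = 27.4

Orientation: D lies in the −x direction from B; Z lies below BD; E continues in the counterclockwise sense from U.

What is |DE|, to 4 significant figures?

31.55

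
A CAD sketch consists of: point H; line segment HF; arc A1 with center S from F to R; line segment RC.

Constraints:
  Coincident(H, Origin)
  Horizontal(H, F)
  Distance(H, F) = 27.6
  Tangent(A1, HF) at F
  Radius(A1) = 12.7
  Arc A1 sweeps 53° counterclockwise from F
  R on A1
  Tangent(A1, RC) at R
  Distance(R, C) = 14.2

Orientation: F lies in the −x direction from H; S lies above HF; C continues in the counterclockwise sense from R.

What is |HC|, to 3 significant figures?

18.7

H is at the origin; HF is horizontal with |HF| = 27.6 and F on the −x side, so F = (-27.6, 0.00). A1 meets HF tangentially, so SF is at right angles to HF, so S = F + (0, 12.7) = (-27.6, 12.7). On A1, F sits at bearing -90° from S; a 53° counterclockwise sweep puts R at bearing -37°, so R = S + 12.7·(cos -37°, sin -37°) = (-17.5, 5.06). A1 meets RC tangentially, so SR is at right angles to RC, so RC runs along (−sin -37°, cos -37°); with |RC| = 14.2, C = (-8.91, 16.4). Then |HC| = |C − H| = 18.7.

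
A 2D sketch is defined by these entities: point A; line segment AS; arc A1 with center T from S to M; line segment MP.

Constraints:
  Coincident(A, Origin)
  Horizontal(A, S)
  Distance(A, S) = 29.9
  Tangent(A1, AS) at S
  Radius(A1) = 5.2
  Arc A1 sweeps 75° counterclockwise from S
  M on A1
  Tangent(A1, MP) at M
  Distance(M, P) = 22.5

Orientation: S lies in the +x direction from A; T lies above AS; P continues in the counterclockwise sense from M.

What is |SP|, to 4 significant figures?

27.79

On A1, S sits at bearing -90° from T; a 75° counterclockwise sweep puts M at bearing -15°, so M = T + 5.2·(cos -15°, sin -15°) = (34.92, 3.854). The tangent condition forces TM to be normal to MP, so MP runs along (−sin -15°, cos -15°); with |MP| = 22.5, P = (40.75, 25.59). Then |SP| = |P − S| = 27.79.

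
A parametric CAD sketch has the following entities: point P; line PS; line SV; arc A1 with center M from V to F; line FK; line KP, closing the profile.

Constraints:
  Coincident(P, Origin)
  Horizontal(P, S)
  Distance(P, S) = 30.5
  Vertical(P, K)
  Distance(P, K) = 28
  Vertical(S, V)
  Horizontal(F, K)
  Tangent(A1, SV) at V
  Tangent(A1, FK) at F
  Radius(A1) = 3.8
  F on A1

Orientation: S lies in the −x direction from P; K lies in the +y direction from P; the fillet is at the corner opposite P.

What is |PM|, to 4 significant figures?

36.04

P is at the origin; P and S share the same y with |PS| = 30.5 and S on the −x side, so S = (-30.50, 0.000). PK is vertical with |PK| = 28.0 and K on the +y side, so K = (0.000, 28.00). The virtual corner opposite P is at (-30.50, 28.00). The tangent condition forces MV to be normal to SV and the tangent condition forces MF to be normal to FK, with radius 3.8, so the center M sits 3.8 in from both sides at M = (-26.70, 24.20). Then |PM| = |M − P| = 36.04.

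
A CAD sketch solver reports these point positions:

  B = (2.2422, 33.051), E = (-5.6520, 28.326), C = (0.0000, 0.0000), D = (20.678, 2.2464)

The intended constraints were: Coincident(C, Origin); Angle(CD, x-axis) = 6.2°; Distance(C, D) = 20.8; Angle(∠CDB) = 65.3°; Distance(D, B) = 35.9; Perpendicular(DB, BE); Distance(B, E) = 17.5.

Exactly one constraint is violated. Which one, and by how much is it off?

Distance(B, E) = 17.5 — off by 8.30.

C = (0.00, 0.00) ✓; CD at 6.200° ✓; |CD| = 20.80 ✓; ∠CDB = 65.30° ✓; |DB| = 35.90 ✓; ∠(DB, BE) = 90.00° ✓; |BE| = 9.200 ✗.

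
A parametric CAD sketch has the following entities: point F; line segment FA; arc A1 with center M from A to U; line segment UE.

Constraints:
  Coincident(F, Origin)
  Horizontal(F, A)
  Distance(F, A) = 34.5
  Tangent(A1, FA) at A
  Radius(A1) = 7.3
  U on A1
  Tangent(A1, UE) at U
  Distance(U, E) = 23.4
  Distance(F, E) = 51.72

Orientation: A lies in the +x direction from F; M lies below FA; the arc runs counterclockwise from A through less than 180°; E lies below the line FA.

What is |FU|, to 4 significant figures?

30.65

F is at the origin; F and A share the same y with |FA| = 34.5 and A on the +x side, so A = (34.50, 0.000). Tangency of A1 to FA means the radius MA is perpendicular to FA, so M = A + (0, -7.3) = (34.50, -7.300). Since MU ⟂ UE (tangency), |ME| = √(7.3² + 23.4²) = 24.51 regardless of where U sits on A1. So E lies on both circle(F, 51.72) and circle(M, 24.51); the below-FA intersection is E = (41.57, -30.77). U is the foot of the tangent from E: U = (28.45, -11.39).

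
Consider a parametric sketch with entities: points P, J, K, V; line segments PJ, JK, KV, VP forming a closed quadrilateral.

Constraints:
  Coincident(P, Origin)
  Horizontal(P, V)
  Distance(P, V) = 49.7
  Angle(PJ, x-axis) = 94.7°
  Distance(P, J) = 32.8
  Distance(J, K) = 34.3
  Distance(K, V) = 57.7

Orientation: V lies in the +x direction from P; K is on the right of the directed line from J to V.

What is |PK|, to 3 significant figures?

8.08

Checks: |JK| = 34.30 ✓; |KV| = 57.70 ✓.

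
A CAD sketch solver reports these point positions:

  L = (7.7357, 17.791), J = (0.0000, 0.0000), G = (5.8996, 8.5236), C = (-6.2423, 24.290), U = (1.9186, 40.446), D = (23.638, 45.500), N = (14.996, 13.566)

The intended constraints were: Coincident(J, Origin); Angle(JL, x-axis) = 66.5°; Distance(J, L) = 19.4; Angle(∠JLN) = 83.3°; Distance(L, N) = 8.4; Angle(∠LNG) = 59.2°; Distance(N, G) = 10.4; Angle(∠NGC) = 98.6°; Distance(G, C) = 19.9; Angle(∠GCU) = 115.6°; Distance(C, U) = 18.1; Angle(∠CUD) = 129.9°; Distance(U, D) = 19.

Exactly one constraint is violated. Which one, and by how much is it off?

Distance(U, D) = 19 — off by 3.30.

J = (0.00, 0.00) ✓; JL at 66.50° ✓; |JL| = 19.40 ✓; ∠JLN = 83.30° ✓; |LN| = 8.400 ✓; ∠LNG = 59.20° ✓; |NG| = 10.40 ✓; ∠NGC = 98.60° ✓; |GC| = 19.90 ✓; ∠GCU = 115.6° ✓; |CU| = 18.10 ✓; ∠CUD = 129.9° ✓; |UD| = 22.30 ✗.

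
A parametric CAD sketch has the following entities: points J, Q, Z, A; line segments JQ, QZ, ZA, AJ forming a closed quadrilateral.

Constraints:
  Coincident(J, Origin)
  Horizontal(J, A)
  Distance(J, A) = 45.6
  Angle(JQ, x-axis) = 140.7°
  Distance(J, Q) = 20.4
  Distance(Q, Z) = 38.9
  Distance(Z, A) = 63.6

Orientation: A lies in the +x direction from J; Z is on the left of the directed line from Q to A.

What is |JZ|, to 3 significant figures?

47.2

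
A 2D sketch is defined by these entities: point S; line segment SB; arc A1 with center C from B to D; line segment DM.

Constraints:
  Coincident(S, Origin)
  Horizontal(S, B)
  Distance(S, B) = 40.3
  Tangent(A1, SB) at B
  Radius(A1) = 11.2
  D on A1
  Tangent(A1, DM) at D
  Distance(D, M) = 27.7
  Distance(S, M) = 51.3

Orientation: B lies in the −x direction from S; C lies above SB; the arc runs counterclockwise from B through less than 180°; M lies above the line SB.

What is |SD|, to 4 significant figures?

31.70

Checks: |SB| = 40.30 ✓; |CD| = 11.20 ✓; ∠(CD, DM) = 90.00° ✓; |DM| = 27.70 ✓; |SM| = 51.30 ✓.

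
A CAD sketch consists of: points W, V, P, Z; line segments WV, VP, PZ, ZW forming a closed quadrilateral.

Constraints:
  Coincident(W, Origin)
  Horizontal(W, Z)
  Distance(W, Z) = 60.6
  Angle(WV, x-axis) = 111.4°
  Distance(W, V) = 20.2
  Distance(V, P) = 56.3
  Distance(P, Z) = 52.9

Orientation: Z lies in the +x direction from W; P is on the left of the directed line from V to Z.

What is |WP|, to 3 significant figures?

63.3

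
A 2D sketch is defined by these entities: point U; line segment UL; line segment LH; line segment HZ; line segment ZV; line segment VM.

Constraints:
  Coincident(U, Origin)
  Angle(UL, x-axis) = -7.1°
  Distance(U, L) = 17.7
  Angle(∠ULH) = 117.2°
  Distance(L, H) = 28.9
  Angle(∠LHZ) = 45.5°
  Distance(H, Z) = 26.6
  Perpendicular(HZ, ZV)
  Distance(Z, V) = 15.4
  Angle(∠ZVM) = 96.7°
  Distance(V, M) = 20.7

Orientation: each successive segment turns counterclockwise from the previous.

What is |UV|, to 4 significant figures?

10.56

U is at the origin; UL runs at -7.1° with length 17.7, so L = (17.56, -2.188). ∠ULH = 117.2° gives LH at 55.70° from the x-axis; with |LH| = 28.9, H = (33.85, 21.69). ∠LHZ = 45.5° gives HZ at -169.8° from the x-axis; with |HZ| = 26.6, Z = (7.671, 16.98). The perpendicularity gives ZV at right angles to HZ, so ZV runs at -79.80°; with |ZV| = 15.4, V = (10.40, 1.819). Then |UV| = |V − U| = 10.56.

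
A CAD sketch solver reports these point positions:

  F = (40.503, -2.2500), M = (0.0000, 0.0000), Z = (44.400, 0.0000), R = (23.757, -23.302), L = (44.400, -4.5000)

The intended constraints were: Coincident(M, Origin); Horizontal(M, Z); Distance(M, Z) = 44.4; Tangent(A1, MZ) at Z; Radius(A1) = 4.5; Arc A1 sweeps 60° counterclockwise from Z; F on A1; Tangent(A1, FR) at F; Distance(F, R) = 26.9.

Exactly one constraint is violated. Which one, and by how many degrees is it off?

Tangent(A1, FR) at F — off by 8.50°.

M = (0.00, 0.00) ✓; M.y = 0.00, Z.y = 0.00 ✓; |MZ| = 44.40 ✓; ∠(LZ, ZM) = 90.00° ✓; |LZ| = 4.500 ✓; bearing(L→F) − bearing(L→Z) = 60.00° ✓; |LF| = 4.500 ✓; ∠(LF, FR) = 98.50° ✗; |FR| = 26.90 ✓.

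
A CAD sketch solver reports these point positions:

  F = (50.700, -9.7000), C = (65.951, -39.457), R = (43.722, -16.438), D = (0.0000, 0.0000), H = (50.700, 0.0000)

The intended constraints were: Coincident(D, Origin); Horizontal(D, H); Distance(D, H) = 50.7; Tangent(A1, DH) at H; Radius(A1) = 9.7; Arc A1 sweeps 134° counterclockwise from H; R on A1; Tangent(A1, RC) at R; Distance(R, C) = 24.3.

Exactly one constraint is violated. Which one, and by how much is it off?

Distance(R, C) = 24.3 — off by 7.70.

D = (0.00, 0.00) ✓; D.y = 0.00, H.y = 0.00 ✓; |DH| = 50.70 ✓; ∠(FH, HD) = 90.00° ✓; |FH| = 9.700 ✓; bearing(F→R) − bearing(F→H) = 134.0° ✓; |FR| = 9.700 ✓; ∠(FR, RC) = 90.00° ✓; |RC| = 32.00 ✗.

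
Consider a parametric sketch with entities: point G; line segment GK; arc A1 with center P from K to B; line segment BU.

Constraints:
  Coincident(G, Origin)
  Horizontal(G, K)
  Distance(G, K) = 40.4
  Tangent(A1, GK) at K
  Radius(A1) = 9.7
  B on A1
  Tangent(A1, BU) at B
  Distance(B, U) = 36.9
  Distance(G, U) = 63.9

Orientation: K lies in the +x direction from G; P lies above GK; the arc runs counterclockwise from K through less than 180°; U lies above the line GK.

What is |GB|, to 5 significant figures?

51.244

Checks: |PB| = 9.700 ✓; ∠(PB, BU) = 90.00° ✓; |BU| = 36.90 ✓; |GU| = 63.90 ✓.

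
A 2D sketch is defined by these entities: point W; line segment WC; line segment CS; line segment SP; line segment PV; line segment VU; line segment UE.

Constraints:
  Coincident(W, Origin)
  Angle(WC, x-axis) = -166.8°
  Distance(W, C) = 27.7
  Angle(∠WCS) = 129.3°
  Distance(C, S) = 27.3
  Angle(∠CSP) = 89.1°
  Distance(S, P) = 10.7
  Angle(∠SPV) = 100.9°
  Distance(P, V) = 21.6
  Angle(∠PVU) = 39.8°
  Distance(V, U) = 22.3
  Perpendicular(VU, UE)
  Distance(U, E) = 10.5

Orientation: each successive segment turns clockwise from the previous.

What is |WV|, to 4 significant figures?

24.43

W is at the origin; WC runs at -166.8° with length 27.7, so C = (-26.97, -6.325). ∠WCS = 129.3° gives CS at 142.5° from the x-axis; with |CS| = 27.3, S = (-48.63, 10.29). ∠CSP = 89.1° gives SP at 51.60° from the x-axis; with |SP| = 10.7, P = (-41.98, 18.68). ∠SPV = 100.9° gives PV at -27.50° from the x-axis; with |PV| = 21.6, V = (-22.82, 8.706). Then |WV| = |V − W| = 24.43.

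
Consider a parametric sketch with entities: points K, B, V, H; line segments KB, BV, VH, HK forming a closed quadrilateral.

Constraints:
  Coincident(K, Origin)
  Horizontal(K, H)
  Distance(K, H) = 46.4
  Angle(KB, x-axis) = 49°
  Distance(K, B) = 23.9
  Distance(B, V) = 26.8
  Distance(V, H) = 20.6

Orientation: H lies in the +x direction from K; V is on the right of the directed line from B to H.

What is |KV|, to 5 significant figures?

27.543

K is at the origin; K and H share the same y with |KH| = 46.4 and H in +x, so H = (46.4, 0). KB runs at 49.0° with |KB| = 23.9, so B = (15.680, 18.038). V is determined by |BV| = 26.8 and |VH| = 20.6 together: it lies at the intersection of circle(B, 26.8) and circle(H, 20.6). With |BH| = 35.624, the foot of the radical line on BH is 21.937 from B and the perpendicular offset is √(26.8² − 21.937²) = 15.395. Taking the right-of-BH solution: V = (26.802, -6.3457).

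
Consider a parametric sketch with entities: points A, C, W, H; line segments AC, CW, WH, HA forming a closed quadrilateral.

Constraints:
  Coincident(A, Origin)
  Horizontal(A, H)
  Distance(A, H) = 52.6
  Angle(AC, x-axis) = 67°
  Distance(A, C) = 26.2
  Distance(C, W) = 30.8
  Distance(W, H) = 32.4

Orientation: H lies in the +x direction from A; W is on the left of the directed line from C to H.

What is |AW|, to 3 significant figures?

50.4

Checks: |CW| = 30.80 ✓; |WH| = 32.40 ✓.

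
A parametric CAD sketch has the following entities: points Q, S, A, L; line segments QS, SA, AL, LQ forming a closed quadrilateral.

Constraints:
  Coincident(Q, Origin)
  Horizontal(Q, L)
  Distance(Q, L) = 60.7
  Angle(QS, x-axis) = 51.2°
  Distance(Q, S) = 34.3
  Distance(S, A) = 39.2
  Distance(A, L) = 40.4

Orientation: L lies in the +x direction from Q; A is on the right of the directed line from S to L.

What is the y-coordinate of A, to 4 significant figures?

-12.46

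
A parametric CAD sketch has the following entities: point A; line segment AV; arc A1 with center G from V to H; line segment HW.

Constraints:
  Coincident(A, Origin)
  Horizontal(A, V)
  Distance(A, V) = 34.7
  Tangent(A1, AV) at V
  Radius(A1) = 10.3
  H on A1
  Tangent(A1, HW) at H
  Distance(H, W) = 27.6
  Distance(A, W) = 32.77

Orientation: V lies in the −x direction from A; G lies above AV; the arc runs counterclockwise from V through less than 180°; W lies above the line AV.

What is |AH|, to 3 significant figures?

26.1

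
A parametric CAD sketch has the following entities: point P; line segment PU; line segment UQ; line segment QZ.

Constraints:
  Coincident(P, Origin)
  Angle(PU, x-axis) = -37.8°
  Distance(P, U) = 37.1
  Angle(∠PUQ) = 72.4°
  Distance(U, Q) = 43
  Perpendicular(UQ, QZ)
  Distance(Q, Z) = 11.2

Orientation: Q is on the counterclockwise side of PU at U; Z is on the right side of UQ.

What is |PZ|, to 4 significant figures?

56.38

∠PUQ = 72.4°, so UQ runs at -37.8° + (180° − 72.4°) = 69.80° from the x-axis; with |UQ| = 43.0, Q = U + 43.0·(cos 69.80°, sin 69.80°) = (44.16, 17.62). UQ is perpendicular to QZ; with |QZ| = 11.2 on the right of UQ, Z = Q + 11.2·(0.9385, -0.3453) = (54.67, 13.75). Then |PZ| = |Z − P| = 56.38.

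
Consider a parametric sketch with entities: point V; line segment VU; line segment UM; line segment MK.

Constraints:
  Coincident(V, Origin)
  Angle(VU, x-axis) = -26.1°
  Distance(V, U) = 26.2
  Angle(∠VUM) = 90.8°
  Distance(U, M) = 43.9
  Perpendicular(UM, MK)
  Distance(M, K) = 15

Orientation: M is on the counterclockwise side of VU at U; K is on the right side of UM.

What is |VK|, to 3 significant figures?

60.5

V is at the origin; VU runs at -26.1° with length 26.2, so U = 26.2·(cos -26.1°, sin -26.1°) = (23.5, -11.5). ∠VUM = 90.8°, so UM runs at -26.1° + (180° − 90.8°) = 63.1° from the x-axis; with |UM| = 43.9, M = U + 43.9·(cos 63.1°, sin 63.1°) = (43.4, 27.6). UM is perpendicular to MK; with |MK| = 15.0 on the right of UM, K = M + 15.0·(0.892, -0.452) = (56.8, 20.8). Then |VK| = |K − V| = 60.5.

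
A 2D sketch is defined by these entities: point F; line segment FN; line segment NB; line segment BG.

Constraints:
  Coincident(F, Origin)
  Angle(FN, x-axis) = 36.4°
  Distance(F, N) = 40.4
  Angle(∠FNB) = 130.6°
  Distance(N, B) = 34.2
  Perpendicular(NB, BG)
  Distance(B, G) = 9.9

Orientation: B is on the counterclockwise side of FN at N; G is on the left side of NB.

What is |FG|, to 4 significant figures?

63.96

∠FNB = 130.6°, so NB runs at 36.4° + (180° − 130.6°) = 85.80° from the x-axis; with |NB| = 34.2, B = N + 34.2·(cos 85.80°, sin 85.80°) = (35.02, 58.08). The perpendicularity gives BG at right angles to NB; with |BG| = 9.9 on the left of NB, G = B + 9.9·(-0.9973, 0.07324) = (25.15, 58.81). Then |FG| = |G − F| = 63.96.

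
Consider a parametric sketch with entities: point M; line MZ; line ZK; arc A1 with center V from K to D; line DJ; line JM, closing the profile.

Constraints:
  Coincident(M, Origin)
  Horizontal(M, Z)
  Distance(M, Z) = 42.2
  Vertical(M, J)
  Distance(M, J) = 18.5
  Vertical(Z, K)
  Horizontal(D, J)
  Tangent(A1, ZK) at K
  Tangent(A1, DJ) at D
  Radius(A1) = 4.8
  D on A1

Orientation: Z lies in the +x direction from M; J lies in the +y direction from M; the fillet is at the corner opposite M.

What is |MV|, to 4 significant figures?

39.83

M is at the origin; MZ is horizontal with |MZ| = 42.2 and Z on the +x side, so Z = (42.20, 0.000). M and J share the same x with |MJ| = 18.5 and J on the +y side, so J = (0.000, 18.50). The virtual corner opposite M is at (42.20, 18.50). A1 meets ZK tangentially, so VK is at right angles to ZK and tangency of A1 to DJ means the radius VD is perpendicular to DJ, with radius 4.8, so the center V sits 4.8 in from both sides at V = (37.40, 13.70). Then |MV| = |V − M| = 39.83.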